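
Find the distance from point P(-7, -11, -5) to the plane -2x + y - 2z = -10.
d = |(-2)(-7) + 1(-11) + (-2)(-5) - (-10)| / √((-2)² + 1² + (-2)²) = 23/√9 = 7.667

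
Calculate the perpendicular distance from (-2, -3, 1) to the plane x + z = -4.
d = |1(-2) + 0(-3) + 1(1) - (-4)| / √(1² + 0² + 1²) = 3/√2 = 2.121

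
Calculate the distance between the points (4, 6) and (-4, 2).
Using the distance formula: d = sqrt((x₂-x₁)² + (y₂-y₁)²)
dx = (-4) - 4 = -8
dy = 2 - 6 = -4
d = sqrt((-8)² + (-4)²) = sqrt(64 + 16) = sqrt(80) = 8.94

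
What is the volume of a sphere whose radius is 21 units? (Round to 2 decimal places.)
Volume = (4/3) * pi * r³
Volume = (4/3) * pi * 21³
Volume = (4/3) * pi * 9261
Volume = 38792.39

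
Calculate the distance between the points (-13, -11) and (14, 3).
Using the distance formula: d = sqrt((x₂-x₁)² + (y₂-y₁)²)
dx = 14 - (-13) = 27
dy = 3 - (-11) = 14
d = sqrt(27² + 14²) = sqrt(729 + 196) = sqrt(925) = 30.41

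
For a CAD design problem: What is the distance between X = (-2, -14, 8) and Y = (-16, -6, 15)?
d = √[(-14)² + (8)² + (7)²] = √309 = 17.58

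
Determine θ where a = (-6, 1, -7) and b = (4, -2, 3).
a·b = -47, |a|² = 86, |b|² = 29
cos θ = -47/√2494 ≈ -0.9411
θ ≈ 160.2°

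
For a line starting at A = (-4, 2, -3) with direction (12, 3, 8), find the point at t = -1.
P(-1) = (-4 + 12(-1), 2 + 3(-1), -3 + 8(-1)) = (-16, -1, -11)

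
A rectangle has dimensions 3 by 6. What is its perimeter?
Perimeter = 2 * (length + width)
Perimeter = 2 * (3 + 6)
Perimeter = 2 * 9
Perimeter = 18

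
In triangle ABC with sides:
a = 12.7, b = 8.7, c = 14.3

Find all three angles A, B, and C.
By the law of cosines:
cos(A) = (b² + c² - a²)/(2bc) = 0.477815  →  A = 61.46°
cos(B) = (a² + c² - b²)/(2ac) = 0.798662  →  B = 37°
cos(C) = (a² + b² - c²)/(2ab) = 0.147027  →  C = 81.55°
Check: A + B + C = 180.0° ✓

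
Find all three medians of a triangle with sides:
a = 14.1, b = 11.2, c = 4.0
Using m_x = ½√(2y² + 2z² - x²):
m_a = ½√(2·11.2² + 2·4.0² - 14.1²) = ½√84.07 = 4.584
m_b = ½√(2·14.1² + 2·4.0² - 11.2²) = ½√304.18 = 8.72
m_c = ½√(2·14.1² + 2·11.2² - 4.0²) = ½√632.5 = 12.57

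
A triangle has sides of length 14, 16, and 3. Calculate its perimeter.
Perimeter = sum of all sides
Perimeter = 14 + 16 + 3
Perimeter = 33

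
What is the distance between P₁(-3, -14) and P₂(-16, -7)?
Using the distance formula: d = sqrt((x₂-x₁)² + (y₂-y₁)²)
dx = (-16) - (-3) = -13
dy = (-7) - (-14) = 7
d = sqrt((-13)² + 7²) = sqrt(169 + 49) = sqrt(218) = 14.76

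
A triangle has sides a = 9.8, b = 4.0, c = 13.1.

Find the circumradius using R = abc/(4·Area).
s = (a+b+c)/2 = 13.45
Area = √(s(s-a)(s-b)(s-c)) = √(13.45·3.65·9.45·0.35) = 12.7426
R = abc/(4·Area) = (9.8·4.0·13.1)/(4·12.7426) = 513.52/50.9704 = 10.07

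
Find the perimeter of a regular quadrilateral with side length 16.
Perimeter = number of sides * side length
Perimeter = 4 * 16
Perimeter = 64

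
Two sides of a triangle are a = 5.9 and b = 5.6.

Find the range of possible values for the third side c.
By the triangle inequality: |a - b| < c < a + b
|5.9 - 5.6| < c < 5.9 + 5.6
0.3 < c < 11.5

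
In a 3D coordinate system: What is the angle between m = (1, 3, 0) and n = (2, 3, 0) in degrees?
m·n = 11, |m|² = 10, |n|² = 13
cos θ = 11/√130 ≈ 0.9648
θ ≈ 15.26°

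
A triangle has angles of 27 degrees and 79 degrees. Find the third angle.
Sum of angles in a triangle = 180 degrees
Third angle = 180 - 27 - 79
Third angle = 74 degrees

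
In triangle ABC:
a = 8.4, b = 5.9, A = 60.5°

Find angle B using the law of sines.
sin(B)/b = sin(A)/a
sin(B) = b·sin(A)/a = 5.9·sin(60.5°)/8.4 = 0.611321
B = arcsin(0.611321) = 37.69°  (b ≤ a, so B ≤ A and the acute solution is unique)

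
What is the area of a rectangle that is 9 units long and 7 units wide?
Area = length * width
Area = 9 * 7
Area = 63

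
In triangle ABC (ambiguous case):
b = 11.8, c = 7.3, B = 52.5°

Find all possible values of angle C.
sin(C)/c = sin(B)/b  →  sin(C) = c·sin(B)/b = 7.3·sin(52.5°)/11.8 = 0.490803
C₁ = arcsin(0.490803) = 29.39°,  C₂ = 180° - C₁ = 150.61°
Check C₂: A = 180° - 52.5° - 150.61° = -23.11° ≤ 0, rejected
C = 29.39° (one solution)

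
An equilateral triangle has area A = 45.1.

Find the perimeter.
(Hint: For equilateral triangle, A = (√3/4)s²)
A = (√3/4)s²  →  s² = 4A/√3 = 4·45.1/√3 = 104.154
s = 10.2056
Perimeter = 3s = 30.62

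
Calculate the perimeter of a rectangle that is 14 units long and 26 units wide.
Perimeter = 2 * (length + width)
Perimeter = 2 * (14 + 26)
Perimeter = 2 * 40
Perimeter = 80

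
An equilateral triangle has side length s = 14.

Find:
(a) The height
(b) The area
(a) Height h = s·√3/2 = 14·√3/2 = 12.12
(b) Area = (√3/4)·s² = (√3/4)·14² = (√3/4)·196 = 84.87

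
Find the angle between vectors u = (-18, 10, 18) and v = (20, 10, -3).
u·v = -314, |u|² = 748, |v|² = 509
cos θ = -314/√380732 ≈ -0.5089
θ ≈ 120.6°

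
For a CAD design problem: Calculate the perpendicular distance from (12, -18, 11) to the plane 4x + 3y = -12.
d = |4(12) + 3(-18) + 0(11) - (-12)| / √(4² + 3² + 0²) = 6/√25 = 1.2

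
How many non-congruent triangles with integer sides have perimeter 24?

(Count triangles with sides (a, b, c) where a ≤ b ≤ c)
With a ≤ b ≤ c and a + b + c = 24, the triangle inequality a + b > c gives c < 24/2, so c ≤ 11.
Iterate a from 1 to ⌊p/3⌋ = 8; for each a, b ranges from a to ⌊(p−a)/2⌋ with c = p − a − b, keeping only c ≥ b.
Triples: (2, 11, 11), (3, 10, 11), (4, 9, 11), …
Count = 12 triangles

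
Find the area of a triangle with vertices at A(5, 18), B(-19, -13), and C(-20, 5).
Using the coordinate formula: Area = (1/2)|x₁(y₂-y₃) + x₂(y₃-y₁) + x₃(y₁-y₂)|
Area = (1/2)|5((-13)-5) + (-19)(5-18) + (-20)(18-(-13))|
Area = (1/2)|5*(-18) + (-19)*(-13) + (-20)*31|
Area = (1/2)|(-90) + 247 + (-620)|
Area = (1/2)*463 = 231.50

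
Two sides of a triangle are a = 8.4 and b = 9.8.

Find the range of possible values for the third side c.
By the triangle inequality: |a - b| < c < a + b
|8.4 - 9.8| < c < 8.4 + 9.8
1.4 < c < 18.2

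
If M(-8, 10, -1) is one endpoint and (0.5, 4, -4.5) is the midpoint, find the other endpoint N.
N = (2×0.5 - (-8), 2×4 - 10, 2×(-4.5) - (-1)) = (9, -2, -8)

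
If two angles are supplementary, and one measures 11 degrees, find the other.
Supplementary angles sum to 180 degrees.
Other angle = 180 - 11
Other angle = 169 degrees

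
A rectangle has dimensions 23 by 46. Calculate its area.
Area = length * width
Area = 23 * 46
Area = 1058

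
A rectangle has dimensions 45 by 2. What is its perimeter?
Perimeter = 2 * (length + width)
Perimeter = 2 * (45 + 2)
Perimeter = 2 * 47
Perimeter = 94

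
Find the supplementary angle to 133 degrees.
Supplementary angles sum to 180 degrees.
Other angle = 180 - 133
Other angle = 47 degrees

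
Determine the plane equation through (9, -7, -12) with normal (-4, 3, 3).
d = n·P = (-4)(9) + (3)(-7) + (3)(-12) = -93
Plane: -4x + 3y + 3z = -93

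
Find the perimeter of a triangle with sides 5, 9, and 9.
Perimeter = sum of all sides
Perimeter = 5 + 9 + 9
Perimeter = 23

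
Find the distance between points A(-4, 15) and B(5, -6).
Using the distance formula: d = sqrt((x₂-x₁)² + (y₂-y₁)²)
dx = 5 - (-4) = 9
dy = (-6) - 15 = -21
d = sqrt(9² + (-21)²) = sqrt(81 + 441) = sqrt(522) = 22.85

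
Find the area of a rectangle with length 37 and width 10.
Area = length * width
Area = 37 * 10
Area = 370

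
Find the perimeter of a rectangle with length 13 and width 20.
Perimeter = 2 * (length + width)
Perimeter = 2 * (13 + 20)
Perimeter = 2 * 33
Perimeter = 66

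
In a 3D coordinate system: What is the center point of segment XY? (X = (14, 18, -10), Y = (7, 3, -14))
Midpoint = ((14+7)/2, (18+3)/2, (-10-14)/2) = (10.5, 10.5, -12)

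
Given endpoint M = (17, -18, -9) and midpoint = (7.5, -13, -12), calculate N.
N = (2×7.5 - 17, 2×(-13) - (-18), 2×(-12) - (-9)) = (-2, -8, -15)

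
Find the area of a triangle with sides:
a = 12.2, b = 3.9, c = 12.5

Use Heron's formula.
s = (a+b+c)/2 = (12.2+3.9+12.5)/2 = 14.3
A = √(s(s-a)(s-b)(s-c)) = √(14.3·2.1·10.4·1.8)
A = √562.162 = 23.71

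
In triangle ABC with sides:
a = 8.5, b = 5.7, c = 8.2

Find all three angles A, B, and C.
By the law of cosines:
cos(A) = (b² + c² - a²)/(2bc) = 0.293967  →  A = 72.9°
cos(B) = (a² + c² - b²)/(2ac) = 0.767575  →  B = 39.86°
cos(C) = (a² + b² - c²)/(2ab) = 0.386997  →  C = 67.23°
Check: A + B + C = 180.0° ✓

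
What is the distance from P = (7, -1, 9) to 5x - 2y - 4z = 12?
d = |5(7) + (-2)(-1) + (-4)(9) - (12)| / √(5² + (-2)² + (-4)²) = 11/√45 = 1.64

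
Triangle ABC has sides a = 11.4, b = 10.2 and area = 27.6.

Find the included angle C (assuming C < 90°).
Area = ½ab·sin(C)  →  sin(C) = 2·Area/(ab)
sin(C) = 2·27.6/(11.4·10.2) = 0.474716
C = arcsin(0.474716) = 28.34°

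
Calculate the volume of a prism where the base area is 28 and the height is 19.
Volume = base area * height
Volume = 28 * 19
Volume = 532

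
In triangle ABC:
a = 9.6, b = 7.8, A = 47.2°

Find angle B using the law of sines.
sin(B)/b = sin(A)/a
sin(B) = b·sin(A)/a = 7.8·sin(47.2°)/9.6 = 0.596156
B = arcsin(0.596156) = 36.6°  (b ≤ a, so B ≤ A and the acute solution is unique)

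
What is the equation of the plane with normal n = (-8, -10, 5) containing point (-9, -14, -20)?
d = n·P = (-8)(-9) + (-10)(-14) + (5)(-20) = 112
Plane: -8x - 10y + 5z = 112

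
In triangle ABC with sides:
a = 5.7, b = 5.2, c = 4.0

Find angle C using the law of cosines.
cos(C) = (a² + b² - c²)/(2ab)
cos(C) = (5.7² + 5.2² - 4.0²)/(2·5.7·5.2) = 43.53/59.28 = 0.734312
C = arccos(0.734312) = 42.75°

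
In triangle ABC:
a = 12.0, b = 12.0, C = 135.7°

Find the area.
Using A = ½ab·sin(C):
A = ½·12.0·12.0·sin(135.7°) = ½·144·0.698415 = 50.29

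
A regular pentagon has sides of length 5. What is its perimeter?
Perimeter = number of sides * side length
Perimeter = 5 * 5
Perimeter = 25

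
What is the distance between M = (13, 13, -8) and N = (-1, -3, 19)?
d = √[(-14)² + (-16)² + (27)²] = √1181 = 34.37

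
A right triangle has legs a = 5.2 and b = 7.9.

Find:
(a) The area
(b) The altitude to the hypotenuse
(a) Area = ½ab = ½·5.2·7.9 = 20.54
(b) Hypotenuse c = √(5.2² + 7.9²) = √89.45 = 9.4578
    Area = ½·c·h_c  →  h_c = 2·Area/c = 2·20.54/9.4578 = 4.344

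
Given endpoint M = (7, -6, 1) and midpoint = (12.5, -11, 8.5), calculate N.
N = (2×12.5 - 7, 2×(-11) - (-6), 2×8.5 - 1) = (18, -16, 16)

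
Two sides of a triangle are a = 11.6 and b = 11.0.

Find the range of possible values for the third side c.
By the triangle inequality: |a - b| < c < a + b
|11.6 - 11.0| < c < 11.6 + 11.0
0.6 < c < 22.6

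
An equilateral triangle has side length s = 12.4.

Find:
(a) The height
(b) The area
(a) Height h = s·√3/2 = 12.4·√3/2 = 10.74
(b) Area = (√3/4)·s² = (√3/4)·12.4² = (√3/4)·153.76 = 66.58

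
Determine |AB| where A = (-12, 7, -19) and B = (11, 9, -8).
d = √[(23)² + (2)² + (11)²] = √654 = 25.57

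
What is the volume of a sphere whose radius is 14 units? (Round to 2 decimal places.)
Volume = (4/3) * pi * r³
Volume = (4/3) * pi * 14³
Volume = (4/3) * pi * 2744
Volume = 11494.04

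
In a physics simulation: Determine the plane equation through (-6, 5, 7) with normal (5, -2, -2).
d = n·P = (5)(-6) + (-2)(5) + (-2)(7) = -54
Plane: 5x - 2y - 2z = -54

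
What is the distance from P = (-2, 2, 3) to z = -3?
d = |0(-2) + 0(2) + 1(3) - (-3)| / √(0² + 0² + 1²) = 6/√1 = 6.0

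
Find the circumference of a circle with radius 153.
Circumference = 2 * pi * r
Circumference = 2 * pi * 153
Circumference = 961.33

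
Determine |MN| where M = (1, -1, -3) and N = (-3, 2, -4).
d = √[(-4)² + (3)² + (-1)²] = √26 = 5.099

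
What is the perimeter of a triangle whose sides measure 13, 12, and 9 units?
Perimeter = sum of all sides
Perimeter = 13 + 12 + 9
Perimeter = 34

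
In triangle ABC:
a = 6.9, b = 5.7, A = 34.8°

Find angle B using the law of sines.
sin(B)/b = sin(A)/a
sin(B) = b·sin(A)/a = 5.7·sin(34.8°)/6.9 = 0.471459
B = arcsin(0.471459) = 28.13°  (b ≤ a, so B ≤ A and the acute solution is unique)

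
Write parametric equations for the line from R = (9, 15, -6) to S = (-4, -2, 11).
Direction vector d = S - R = (-13, -17, 17)
x = 9 - 13t, y = 15 - 17t, z = -6 + 17t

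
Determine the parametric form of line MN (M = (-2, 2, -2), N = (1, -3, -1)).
Direction vector d = N - M = (3, -5, 1)
x = -2 + 3t, y = 2 - 5t, z = -2 + t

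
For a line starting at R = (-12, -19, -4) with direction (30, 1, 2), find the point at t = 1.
P(1) = (-12 + 30(1), -19 + 1(1), -4 + 2(1)) = (18, -18, -2)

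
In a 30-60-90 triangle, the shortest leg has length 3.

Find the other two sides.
Long leg = 3√3 = 5.196, Hypotenuse = 6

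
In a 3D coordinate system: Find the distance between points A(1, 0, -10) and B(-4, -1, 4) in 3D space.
d = √[(-5)² + (-1)² + (14)²] = √222 = 14.9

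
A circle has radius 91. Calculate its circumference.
Circumference = 2 * pi * r
Circumference = 2 * pi * 91
Circumference = 571.77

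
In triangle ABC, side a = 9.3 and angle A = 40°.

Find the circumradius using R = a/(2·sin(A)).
R = a/(2·sin(A)) = 9.3/(2·sin(40°))
R = 9.3/(2·0.642788) = 9.3/1.285575 = 7.234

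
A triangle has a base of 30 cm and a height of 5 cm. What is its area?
Area = (1/2) * base * height
Area = (1/2) * 30 * 5
Area = 75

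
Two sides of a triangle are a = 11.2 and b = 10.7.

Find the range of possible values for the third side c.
By the triangle inequality: |a - b| < c < a + b
|11.2 - 10.7| < c < 11.2 + 10.7
0.5 < c < 21.9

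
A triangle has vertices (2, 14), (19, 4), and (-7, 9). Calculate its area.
Using the coordinate formula: Area = (1/2)|x₁(y₂-y₃) + x₂(y₃-y₁) + x₃(y₁-y₂)|
Area = (1/2)|2(4-9) + 19(9-14) + (-7)(14-4)|
Area = (1/2)|2*(-5) + 19*(-5) + (-7)*10|
Area = (1/2)|(-10) + (-95) + (-70)|
Area = (1/2)*175 = 87.50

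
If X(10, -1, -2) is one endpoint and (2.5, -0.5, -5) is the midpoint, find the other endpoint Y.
Y = (2×2.5 - 10, 2×(-0.5) - (-1), 2×(-5) - (-2)) = (-5, 0, -8)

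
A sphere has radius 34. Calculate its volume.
Volume = (4/3) * pi * r³
Volume = (4/3) * pi * 34³
Volume = (4/3) * pi * 39304
Volume = 164636.21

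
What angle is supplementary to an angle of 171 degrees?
Supplementary angles sum to 180 degrees.
Other angle = 180 - 171
Other angle = 9 degrees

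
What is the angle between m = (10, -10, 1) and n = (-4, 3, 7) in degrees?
m·n = -63, |m|² = 201, |n|² = 74
cos θ = -63/√14874 ≈ -0.5166
θ ≈ 121.1°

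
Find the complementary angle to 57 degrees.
Complementary angles sum to 90 degrees.
Other angle = 90 - 57
Other angle = 33 degrees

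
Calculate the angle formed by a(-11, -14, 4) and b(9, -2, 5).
a·b = -51, |a|² = 333, |b|² = 110
cos θ = -51/√36630 ≈ -0.2665
θ ≈ 105.5°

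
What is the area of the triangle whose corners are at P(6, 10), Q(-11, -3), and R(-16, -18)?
Using the coordinate formula: Area = (1/2)|x₁(y₂-y₃) + x₂(y₃-y₁) + x₃(y₁-y₂)|
Area = (1/2)|6((-3)-(-18)) + (-11)((-18)-10) + (-16)(10-(-3))|
Area = (1/2)|6*15 + (-11)*(-28) + (-16)*13|
Area = (1/2)|90 + 308 + (-208)|
Area = (1/2)*190 = 95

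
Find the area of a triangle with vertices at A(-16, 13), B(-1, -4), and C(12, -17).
Using the coordinate formula: Area = (1/2)|x₁(y₂-y₃) + x₂(y₃-y₁) + x₃(y₁-y₂)|
Area = (1/2)|(-16)((-4)-(-17)) + (-1)((-17)-13) + 12(13-(-4))|
Area = (1/2)|(-16)*13 + (-1)*(-30) + 12*17|
Area = (1/2)|(-208) + 30 + 204|
Area = (1/2)*26 = 13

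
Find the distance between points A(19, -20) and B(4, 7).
Using the distance formula: d = sqrt((x₂-x₁)² + (y₂-y₁)²)
dx = 4 - 19 = -15
dy = 7 - (-20) = 27
d = sqrt((-15)² + 27²) = sqrt(225 + 729) = sqrt(954) = 30.89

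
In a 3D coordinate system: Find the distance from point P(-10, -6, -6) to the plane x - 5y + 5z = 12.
d = |1(-10) + (-5)(-6) + 5(-6) - (12)| / √(1² + (-5)² + 5²) = 22/√51 = 3.081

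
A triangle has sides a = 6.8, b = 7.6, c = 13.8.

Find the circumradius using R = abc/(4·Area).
s = (a+b+c)/2 = 14.1
Area = √(s(s-a)(s-b)(s-c)) = √(14.1·7.3·6.5·0.3) = 14.1673
R = abc/(4·Area) = (6.8·7.6·13.8)/(4·14.1673) = 713.184/56.6692 = 12.59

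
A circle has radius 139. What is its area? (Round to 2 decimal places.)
Area = pi * r²
Area = pi * 139²
Area = pi * 19321
Area = 60698.71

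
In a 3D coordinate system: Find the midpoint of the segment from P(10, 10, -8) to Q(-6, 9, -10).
Midpoint = ((10-6)/2, (10+9)/2, (-8-10)/2) = (2, 9.5, -9)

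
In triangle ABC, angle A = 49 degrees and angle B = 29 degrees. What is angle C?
Sum of angles in a triangle = 180 degrees
Third angle = 180 - 49 - 29
Third angle = 102 degrees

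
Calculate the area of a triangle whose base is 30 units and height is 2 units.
Area = (1/2) * base * height
Area = (1/2) * 30 * 2
Area = 30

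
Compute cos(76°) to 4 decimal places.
cos(76 degrees) = 0.2419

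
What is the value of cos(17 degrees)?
cos(17 degrees) = 0.9563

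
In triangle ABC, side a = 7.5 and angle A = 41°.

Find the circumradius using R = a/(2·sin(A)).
R = a/(2·sin(A)) = 7.5/(2·sin(41°))
R = 7.5/(2·0.656059) = 7.5/1.312118 = 5.716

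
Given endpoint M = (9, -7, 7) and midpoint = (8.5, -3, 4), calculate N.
N = (2×8.5 - 9, 2×(-3) - (-7), 2×4 - 7) = (8, 1, 1)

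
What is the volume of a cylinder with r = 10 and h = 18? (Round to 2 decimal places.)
Volume = pi * r² * h
Volume = pi * 10² * 18
Volume = pi * 100 * 18
Volume = pi * 1800
Volume = 5654.87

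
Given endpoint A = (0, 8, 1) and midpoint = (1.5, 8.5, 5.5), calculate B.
B = (2×1.5 - 0, 2×8.5 - 8, 2×5.5 - 1) = (3, 9, 10)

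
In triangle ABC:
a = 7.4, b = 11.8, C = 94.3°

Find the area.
Using A = ½ab·sin(C):
A = ½·7.4·11.8·sin(94.3°) = ½·87.32·0.997185 = 43.54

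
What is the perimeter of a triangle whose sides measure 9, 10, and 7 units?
Perimeter = sum of all sides
Perimeter = 9 + 10 + 7
Perimeter = 26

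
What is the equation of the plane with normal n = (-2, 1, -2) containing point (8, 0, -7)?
d = n·P = (-2)(8) + (1)(0) + (-2)(-7) = -2
Plane: -2x + y - 2z = -2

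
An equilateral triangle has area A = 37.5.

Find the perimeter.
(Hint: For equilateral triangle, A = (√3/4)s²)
A = (√3/4)s²  →  s² = 4A/√3 = 4·37.5/√3 = 86.6025
s = 9.30605
Perimeter = 3s = 27.92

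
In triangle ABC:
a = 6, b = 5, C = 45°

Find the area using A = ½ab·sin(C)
A = ½·6·5·sin(45°) = ½·30·0.707107 = 10.61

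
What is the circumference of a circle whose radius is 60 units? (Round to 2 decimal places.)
Circumference = 2 * pi * r
Circumference = 2 * pi * 60
Circumference = 376.99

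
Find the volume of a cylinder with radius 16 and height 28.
Volume = pi * r² * h
Volume = pi * 16² * 28
Volume = pi * 256 * 28
Volume = pi * 7168
Volume = 22518.94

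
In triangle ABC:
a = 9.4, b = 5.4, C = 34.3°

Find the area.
Using A = ½ab·sin(C):
A = ½·9.4·5.4·sin(34.3°) = ½·50.76·0.563526 = 14.3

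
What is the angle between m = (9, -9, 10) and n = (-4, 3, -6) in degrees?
m·n = -123, |m|² = 262, |n|² = 61
cos θ = -123/√15982 ≈ -0.9729
θ ≈ 166.6°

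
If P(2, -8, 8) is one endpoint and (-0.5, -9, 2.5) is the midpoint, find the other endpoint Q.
Q = (2×(-0.5) - 2, 2×(-9) - (-8), 2×2.5 - 8) = (-3, -10, -3)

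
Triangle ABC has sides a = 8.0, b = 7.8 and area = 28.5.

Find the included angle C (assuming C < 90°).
Area = ½ab·sin(C)  →  sin(C) = 2·Area/(ab)
sin(C) = 2·28.5/(8.0·7.8) = 0.913462
C = arcsin(0.913462) = 65.99°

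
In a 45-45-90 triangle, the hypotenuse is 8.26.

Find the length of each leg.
In a 45-45-90 triangle, hypotenuse = leg·√2  →  leg = hypotenuse/√2
leg = 8.26/√2 = 5.841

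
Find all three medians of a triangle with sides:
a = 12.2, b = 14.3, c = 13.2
Using m_x = ½√(2y² + 2z² - x²):
m_a = ½√(2·14.3² + 2·13.2² - 12.2²) = ½√608.62 = 12.34
m_b = ½√(2·12.2² + 2·13.2² - 14.3²) = ½√441.67 = 10.51
m_c = ½√(2·12.2² + 2·14.3² - 13.2²) = ½√532.42 = 11.54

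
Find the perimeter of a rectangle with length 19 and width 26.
Perimeter = 2 * (length + width)
Perimeter = 2 * (19 + 26)
Perimeter = 2 * 45
Perimeter = 90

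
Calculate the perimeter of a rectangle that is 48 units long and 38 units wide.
Perimeter = 2 * (length + width)
Perimeter = 2 * (48 + 38)
Perimeter = 2 * 86
Perimeter = 172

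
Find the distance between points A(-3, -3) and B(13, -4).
Using the distance formula: d = sqrt((x₂-x₁)² + (y₂-y₁)²)
dx = 13 - (-3) = 16
dy = (-4) - (-3) = -1
d = sqrt(16² + (-1)²) = sqrt(256 + 1) = sqrt(257) = 16.03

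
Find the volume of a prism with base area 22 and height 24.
Volume = base area * height
Volume = 22 * 24
Volume = 528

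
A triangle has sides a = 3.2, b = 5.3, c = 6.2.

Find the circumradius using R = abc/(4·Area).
s = (a+b+c)/2 = 7.35
Area = √(s(s-a)(s-b)(s-c)) = √(7.35·4.15·2.05·1.15) = 8.47996
R = abc/(4·Area) = (3.2·5.3·6.2)/(4·8.47996) = 105.152/33.91984 = 3.1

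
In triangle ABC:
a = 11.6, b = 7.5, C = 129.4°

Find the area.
Using A = ½ab·sin(C):
A = ½·11.6·7.5·sin(129.4°) = ½·87·0.772734 = 33.61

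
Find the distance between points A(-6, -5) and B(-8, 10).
Using the distance formula: d = sqrt((x₂-x₁)² + (y₂-y₁)²)
dx = (-8) - (-6) = -2
dy = 10 - (-5) = 15
d = sqrt((-2)² + 15²) = sqrt(4 + 225) = sqrt(229) = 15.13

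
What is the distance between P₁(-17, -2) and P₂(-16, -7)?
Using the distance formula: d = sqrt((x₂-x₁)² + (y₂-y₁)²)
dx = (-16) - (-17) = 1
dy = (-7) - (-2) = -5
d = sqrt(1² + (-5)²) = sqrt(1 + 25) = sqrt(26) = 5.10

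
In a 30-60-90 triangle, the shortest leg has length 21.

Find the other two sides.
Long leg = 21√3 = 36.37, Hypotenuse = 42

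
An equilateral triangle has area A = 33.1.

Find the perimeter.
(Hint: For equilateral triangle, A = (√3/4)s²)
A = (√3/4)s²  →  s² = 4A/√3 = 4·33.1/√3 = 76.4412
s = 8.74306
Perimeter = 3s = 26.23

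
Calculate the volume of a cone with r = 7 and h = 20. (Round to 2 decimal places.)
Volume = (1/3) * pi * r² * h
Volume = (1/3) * pi * 7² * 20
Volume = (1/3) * pi * 49 * 20
Volume = (1/3) * pi * 980
Volume = 1026.25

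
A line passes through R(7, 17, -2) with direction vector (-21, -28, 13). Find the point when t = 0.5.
P(0.5) = (7 + (-21)(0.5), 17 + (-28)(0.5), -2 + 13(0.5)) = (-3.5, 3, 4.5)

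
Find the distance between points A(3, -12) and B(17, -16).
Using the distance formula: d = sqrt((x₂-x₁)² + (y₂-y₁)²)
dx = 17 - 3 = 14
dy = (-16) - (-12) = -4
d = sqrt(14² + (-4)²) = sqrt(196 + 16) = sqrt(212) = 14.56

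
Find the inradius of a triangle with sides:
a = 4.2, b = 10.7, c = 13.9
s = (a+b+c)/2 = (4.2+10.7+13.9)/2 = 14.4
Area = √(s(s-a)(s-b)(s-c)) = √(14.4·10.2·3.7·0.5) = 16.4842
r = Area/s = 16.4842/14.4 = 1.145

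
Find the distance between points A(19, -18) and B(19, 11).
Using the distance formula: d = sqrt((x₂-x₁)² + (y₂-y₁)²)
dx = 19 - 19 = 0
dy = 11 - (-18) = 29
d = sqrt(0² + 29²) = sqrt(0 + 841) = sqrt(841) = 29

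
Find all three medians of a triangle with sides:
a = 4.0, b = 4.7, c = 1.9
Using m_x = ½√(2y² + 2z² - x²):
m_a = ½√(2·4.7² + 2·1.9² - 4.0²) = ½√35.4 = 2.975
m_b = ½√(2·4.0² + 2·1.9² - 4.7²) = ½√17.13 = 2.069
m_c = ½√(2·4.0² + 2·4.7² - 1.9²) = ½√72.57 = 4.259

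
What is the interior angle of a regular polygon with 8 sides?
Interior angle of a regular n-gon = (n-2)*180/n
Interior angle = (8-2)*180/8
Interior angle = 6*180/8
Interior angle = 1080/8
Interior angle = 135 degrees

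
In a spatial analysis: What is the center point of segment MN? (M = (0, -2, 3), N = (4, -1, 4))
Midpoint = ((0+4)/2, (-2-1)/2, (3+4)/2) = (2, -1.5, 3.5)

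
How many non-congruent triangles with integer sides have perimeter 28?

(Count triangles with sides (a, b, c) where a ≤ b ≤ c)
With a ≤ b ≤ c and a + b + c = 28, the triangle inequality a + b > c gives c < 28/2, so c ≤ 13.
Iterate a from 1 to ⌊p/3⌋ = 9; for each a, b ranges from a to ⌊(p−a)/2⌋ with c = p − a − b, keeping only c ≥ b.
Triples: (2, 13, 13), (3, 12, 13), (4, 11, 13), …
Count = 16 triangles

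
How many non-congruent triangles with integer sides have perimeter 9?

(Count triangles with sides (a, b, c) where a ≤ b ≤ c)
With a ≤ b ≤ c and a + b + c = 9, the triangle inequality a + b > c gives c < 9/2, so c ≤ 4.
Iterate a from 1 to ⌊p/3⌋ = 3; for each a, b ranges from a to ⌊(p−a)/2⌋ with c = p − a − b, keeping only c ≥ b.
Triples: (1, 4, 4), (2, 3, 4), (3, 3, 3)
Count = 3 triangles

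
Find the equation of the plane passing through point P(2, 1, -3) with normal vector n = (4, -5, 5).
d = n·P = (4)(2) + (-5)(1) + (5)(-3) = -12
Plane: 4x - 5y + 5z = -12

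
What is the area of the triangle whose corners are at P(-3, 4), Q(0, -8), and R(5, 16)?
Using the coordinate formula: Area = (1/2)|x₁(y₂-y₃) + x₂(y₃-y₁) + x₃(y₁-y₂)|
Area = (1/2)|(-3)((-8)-16) + 0(16-4) + 5(4-(-8))|
Area = (1/2)|(-3)*(-24) + 0*12 + 5*12|
Area = (1/2)|72 + 0 + 60|
Area = (1/2)*132 = 66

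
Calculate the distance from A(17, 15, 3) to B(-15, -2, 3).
d = √[(-32)² + (-17)² + (0)²] = √1313 = 36.24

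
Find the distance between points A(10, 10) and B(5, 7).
Using the distance formula: d = sqrt((x₂-x₁)² + (y₂-y₁)²)
dx = 5 - 10 = -5
dy = 7 - 10 = -3
d = sqrt((-5)² + (-3)²) = sqrt(25 + 9) = sqrt(34) = 5.83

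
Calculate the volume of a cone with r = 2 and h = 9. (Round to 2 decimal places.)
Volume = (1/3) * pi * r² * h
Volume = (1/3) * pi * 2² * 9
Volume = (1/3) * pi * 4 * 9
Volume = (1/3) * pi * 36
Volume = 37.70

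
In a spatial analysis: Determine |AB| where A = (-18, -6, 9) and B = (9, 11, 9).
d = √[(27)² + (17)² + (0)²] = √1018 = 31.91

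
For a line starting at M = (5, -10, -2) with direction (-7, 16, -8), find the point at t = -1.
P(-1) = (5 + (-7)(-1), -10 + 16(-1), -2 + (-8)(-1)) = (12, -26, 6)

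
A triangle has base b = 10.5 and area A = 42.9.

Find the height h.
A = ½bh  →  h = 2A/b
h = 2·42.9/10.5 = 8.171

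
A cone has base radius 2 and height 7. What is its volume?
Volume = (1/3) * pi * r² * h
Volume = (1/3) * pi * 2² * 7
Volume = (1/3) * pi * 4 * 7
Volume = (1/3) * pi * 28
Volume = 29.32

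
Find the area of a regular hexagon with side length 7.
For a regular 6-gon with side length s = 7:
Apothem a = s / (2*tan(pi/6)) = 7 / (2*tan(pi/6)) ≈ 6.0622
Perimeter P = 6 * 7 = 42
Area = (1/2) * P * a = (1/2) * 42 * 6.0622 = 127.31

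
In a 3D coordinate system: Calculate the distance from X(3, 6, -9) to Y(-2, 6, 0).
d = √[(-5)² + (0)² + (9)²] = √106 = 10.3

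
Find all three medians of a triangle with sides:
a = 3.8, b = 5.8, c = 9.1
Using m_x = ½√(2y² + 2z² - x²):
m_a = ½√(2·5.8² + 2·9.1² - 3.8²) = ½√218.46 = 7.39
m_b = ½√(2·3.8² + 2·9.1² - 5.8²) = ½√160.86 = 6.342
m_c = ½√(2·3.8² + 2·5.8² - 9.1²) = ½√13.35 = 1.827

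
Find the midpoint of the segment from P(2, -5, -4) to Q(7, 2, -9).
Midpoint = ((2+7)/2, (-5+2)/2, (-4-9)/2) = (4.5, -1.5, -6.5)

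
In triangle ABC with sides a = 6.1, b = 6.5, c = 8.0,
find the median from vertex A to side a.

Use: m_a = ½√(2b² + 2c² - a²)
m_a = ½√(2·6.5² + 2·8.0² - 6.1²)
m_a = ½√(84.5 + 128 - 37.21) = ½√175.29 = 6.62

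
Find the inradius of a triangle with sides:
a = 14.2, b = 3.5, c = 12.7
s = (a+b+c)/2 = (14.2+3.5+12.7)/2 = 15.2
Area = √(s(s-a)(s-b)(s-c)) = √(15.2·1·11.7·2.5) = 21.0855
r = Area/s = 21.0855/15.2 = 1.387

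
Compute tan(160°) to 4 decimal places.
tan(160 degrees) = -0.364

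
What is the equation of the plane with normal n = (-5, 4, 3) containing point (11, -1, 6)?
d = n·P = (-5)(11) + (4)(-1) + (3)(6) = -41
Plane: -5x + 4y + 3z = -41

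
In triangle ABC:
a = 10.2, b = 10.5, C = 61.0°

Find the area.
Using A = ½ab·sin(C):
A = ½·10.2·10.5·sin(61.0°) = ½·107.1·0.874620 = 46.84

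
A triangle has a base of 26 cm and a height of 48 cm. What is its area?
Area = (1/2) * base * height
Area = (1/2) * 26 * 48
Area = 624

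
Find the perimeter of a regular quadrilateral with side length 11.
Perimeter = number of sides * side length
Perimeter = 4 * 11
Perimeter = 44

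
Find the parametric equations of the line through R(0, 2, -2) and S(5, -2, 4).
Direction vector d = S - R = (5, -4, 6)
x = 0 + 5t, y = 2 - 4t, z = -2 + 6t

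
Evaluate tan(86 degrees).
tan(86 degrees) = 14.3007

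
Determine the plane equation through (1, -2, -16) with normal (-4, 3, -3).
d = n·P = (-4)(1) + (3)(-2) + (-3)(-16) = 38
Plane: -4x + 3y - 3z = 38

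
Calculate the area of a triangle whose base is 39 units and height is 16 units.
Area = (1/2) * base * height
Area = (1/2) * 39 * 16
Area = 312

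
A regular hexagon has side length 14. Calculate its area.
For a regular 6-gon with side length s = 14:
Apothem a = s / (2*tan(pi/6)) = 14 / (2*tan(pi/6)) ≈ 12.1244
Perimeter P = 6 * 14 = 84
Area = (1/2) * P * a = (1/2) * 84 * 12.1244 = 509.22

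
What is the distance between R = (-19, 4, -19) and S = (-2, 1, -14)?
d = √[(17)² + (-3)² + (5)²] = √323 = 17.97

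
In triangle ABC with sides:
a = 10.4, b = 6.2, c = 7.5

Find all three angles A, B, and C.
By the law of cosines:
cos(A) = (b² + c² - a²)/(2bc) = -0.144839  →  A = 98.33°
cos(B) = (a² + c² - b²)/(2ac) = 0.807500  →  B = 36.15°
cos(C) = (a² + b² - c²)/(2ab) = 0.700605  →  C = 45.52°
Check: A + B + C = 180.0° ✓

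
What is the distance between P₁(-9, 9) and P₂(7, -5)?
Using the distance formula: d = sqrt((x₂-x₁)² + (y₂-y₁)²)
dx = 7 - (-9) = 16
dy = (-5) - 9 = -14
d = sqrt(16² + (-14)²) = sqrt(256 + 196) = sqrt(452) = 21.26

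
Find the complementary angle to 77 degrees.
Complementary angles sum to 90 degrees.
Other angle = 90 - 77
Other angle = 13 degrees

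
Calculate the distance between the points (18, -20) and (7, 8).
Using the distance formula: d = sqrt((x₂-x₁)² + (y₂-y₁)²)
dx = 7 - 18 = -11
dy = 8 - (-20) = 28
d = sqrt((-11)² + 28²) = sqrt(121 + 784) = sqrt(905) = 30.08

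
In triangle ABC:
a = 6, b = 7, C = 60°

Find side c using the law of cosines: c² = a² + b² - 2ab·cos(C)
c² = 6² + 7² - 2·6·7·cos(60°)
c² = 36 + 49 - 84·0.5000 = 43
c = √43 = 6.557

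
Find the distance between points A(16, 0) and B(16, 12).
Using the distance formula: d = sqrt((x₂-x₁)² + (y₂-y₁)²)
dx = 16 - 16 = 0
dy = 12 - 0 = 12
d = sqrt(0² + 12²) = sqrt(0 + 144) = sqrt(144) = 12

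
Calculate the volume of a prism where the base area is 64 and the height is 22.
Volume = base area * height
Volume = 64 * 22
Volume = 1408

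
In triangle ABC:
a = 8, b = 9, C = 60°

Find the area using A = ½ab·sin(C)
A = ½·8·9·sin(60°) = ½·72·0.866025 = 31.18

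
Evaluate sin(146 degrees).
sin(146 degrees) = 0.5592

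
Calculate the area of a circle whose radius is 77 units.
Area = pi * r²
Area = pi * 77²
Area = pi * 5929
Area = 18626.50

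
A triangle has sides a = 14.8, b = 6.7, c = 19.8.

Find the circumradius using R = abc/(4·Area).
s = (a+b+c)/2 = 20.65
Area = √(s(s-a)(s-b)(s-c)) = √(20.65·5.85·13.95·0.85) = 37.8473
R = abc/(4·Area) = (14.8·6.7·19.8)/(4·37.8473) = 1963.368/151.3892 = 12.97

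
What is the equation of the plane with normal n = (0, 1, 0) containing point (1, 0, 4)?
d = n·P = (0)(1) + (1)(0) + (0)(4) = 0
Plane: y = 0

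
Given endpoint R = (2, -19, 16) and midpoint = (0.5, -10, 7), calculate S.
S = (2×0.5 - 2, 2×(-10) - (-19), 2×7 - 16) = (-1, -1, -2)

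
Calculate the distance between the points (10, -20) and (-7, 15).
Using the distance formula: d = sqrt((x₂-x₁)² + (y₂-y₁)²)
dx = (-7) - 10 = -17
dy = 15 - (-20) = 35
d = sqrt((-17)² + 35²) = sqrt(289 + 1225) = sqrt(1514) = 38.91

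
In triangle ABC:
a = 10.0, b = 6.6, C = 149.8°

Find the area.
Using A = ½ab·sin(C):
A = ½·10.0·6.6·sin(149.8°) = ½·66·0.503020 = 16.6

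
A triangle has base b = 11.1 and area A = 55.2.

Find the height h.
A = ½bh  →  h = 2A/b
h = 2·55.2/11.1 = 9.946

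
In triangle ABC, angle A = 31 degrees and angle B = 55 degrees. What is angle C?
Sum of angles in a triangle = 180 degrees
Third angle = 180 - 31 - 55
Third angle = 94 degrees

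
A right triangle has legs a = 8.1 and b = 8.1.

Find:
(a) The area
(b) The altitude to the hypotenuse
(a) Area = ½ab = ½·8.1·8.1 = 32.805
(b) Hypotenuse c = √(8.1² + 8.1²) = √131.22 = 11.4551
    Area = ½·c·h_c  →  h_c = 2·Area/c = 2·32.805/11.4551 = 5.728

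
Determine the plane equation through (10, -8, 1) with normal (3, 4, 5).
d = n·P = (3)(10) + (4)(-8) + (5)(1) = 3
Plane: 3x + 4y + 5z = 3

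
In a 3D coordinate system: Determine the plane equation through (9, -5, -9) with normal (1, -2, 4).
d = n·P = (1)(9) + (-2)(-5) + (4)(-9) = -17
Plane: x - 2y + 4z = -17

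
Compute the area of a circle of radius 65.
Area = pi * r²
Area = pi * 65²
Area = pi * 4225
Area = 13273.23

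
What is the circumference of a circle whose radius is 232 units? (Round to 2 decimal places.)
Circumference = 2 * pi * r
Circumference = 2 * pi * 232
Circumference = 1457.70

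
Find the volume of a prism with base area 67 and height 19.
Volume = base area * height
Volume = 67 * 19
Volume = 1273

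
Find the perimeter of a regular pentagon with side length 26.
Perimeter = number of sides * side length
Perimeter = 5 * 26
Perimeter = 130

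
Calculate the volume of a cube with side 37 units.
Volume = s³
Volume = 37³
Volume = 50653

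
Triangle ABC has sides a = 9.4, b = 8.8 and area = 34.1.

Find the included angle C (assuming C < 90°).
Area = ½ab·sin(C)  →  sin(C) = 2·Area/(ab)
sin(C) = 2·34.1/(9.4·8.8) = 0.824468
C = arcsin(0.824468) = 55.53°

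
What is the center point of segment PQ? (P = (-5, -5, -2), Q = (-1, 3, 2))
Midpoint = ((-5-1)/2, (-5+3)/2, (-2+2)/2) = (-3, -1, 0)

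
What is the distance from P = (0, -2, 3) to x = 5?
d = |1(0) + 0(-2) + 0(3) - (5)| / √(1² + 0² + 0²) = 5/√1 = 5.0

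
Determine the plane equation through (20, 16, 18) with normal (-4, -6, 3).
d = n·P = (-4)(20) + (-6)(16) + (3)(18) = -122
Plane: -4x - 6y + 3z = -122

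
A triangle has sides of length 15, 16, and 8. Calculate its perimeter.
Perimeter = sum of all sides
Perimeter = 15 + 16 + 8
Perimeter = 39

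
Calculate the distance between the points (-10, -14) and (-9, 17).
Using the distance formula: d = sqrt((x₂-x₁)² + (y₂-y₁)²)
dx = (-9) - (-10) = 1
dy = 17 - (-14) = 31
d = sqrt(1² + 31²) = sqrt(1 + 961) = sqrt(962) = 31.02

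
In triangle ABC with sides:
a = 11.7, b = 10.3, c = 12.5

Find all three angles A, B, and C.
By the law of cosines:
cos(A) = (b² + c² - a²)/(2bc) = 0.487184  →  A = 60.84°
cos(B) = (a² + c² - b²)/(2ac) = 0.639487  →  B = 50.25°
cos(C) = (a² + b² - c²)/(2ab) = 0.359846  →  C = 68.91°
Check: A + B + C = 180.0° ✓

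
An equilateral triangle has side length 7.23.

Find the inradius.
For an equilateral triangle, r = s/(2√3) where s is the side.
r = 7.23/(2√3) = 7.23/3.464102 = 2.087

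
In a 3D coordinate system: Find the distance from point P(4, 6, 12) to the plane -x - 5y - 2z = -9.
d = |(-1)(4) + (-5)(6) + (-2)(12) - (-9)| / √((-1)² + (-5)² + (-2)²) = 49/√30 = 8.946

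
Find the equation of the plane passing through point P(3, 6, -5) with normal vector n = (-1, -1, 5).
d = n·P = (-1)(3) + (-1)(6) + (5)(-5) = -34
Plane: -x - y + 5z = -34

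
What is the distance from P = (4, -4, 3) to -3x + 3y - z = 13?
d = |(-3)(4) + 3(-4) + (-1)(3) - (13)| / √((-3)² + 3² + (-1)²) = 40/√19 = 9.177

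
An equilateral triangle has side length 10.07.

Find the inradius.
For an equilateral triangle, r = s/(2√3) where s is the side.
r = 10.07/(2√3) = 10.07/3.464102 = 2.907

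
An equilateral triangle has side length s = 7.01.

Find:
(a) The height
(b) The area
(a) Height h = s·√3/2 = 7.01·√3/2 = 6.071
(b) Area = (√3/4)·s² = (√3/4)·7.01² = (√3/4)·49.1401 = 21.28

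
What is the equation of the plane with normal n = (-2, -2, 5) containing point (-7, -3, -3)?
d = n·P = (-2)(-7) + (-2)(-3) + (5)(-3) = 5
Plane: -2x - 2y + 5z = 5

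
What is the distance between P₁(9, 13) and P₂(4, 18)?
Using the distance formula: d = sqrt((x₂-x₁)² + (y₂-y₁)²)
dx = 4 - 9 = -5
dy = 18 - 13 = 5
d = sqrt((-5)² + 5²) = sqrt(25 + 25) = sqrt(50) = 7.07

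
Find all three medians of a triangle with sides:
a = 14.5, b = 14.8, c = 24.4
Using m_x = ½√(2y² + 2z² - x²):
m_a = ½√(2·14.8² + 2·24.4² - 14.5²) = ½√1418.55 = 18.83
m_b = ½√(2·14.5² + 2·24.4² - 14.8²) = ½√1392.18 = 18.66
m_c = ½√(2·14.5² + 2·14.8² - 24.4²) = ½√263.22 = 8.112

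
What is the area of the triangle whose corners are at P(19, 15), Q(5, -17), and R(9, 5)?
Using the coordinate formula: Area = (1/2)|x₁(y₂-y₃) + x₂(y₃-y₁) + x₃(y₁-y₂)|
Area = (1/2)|19((-17)-5) + 5(5-15) + 9(15-(-17))|
Area = (1/2)|19*(-22) + 5*(-10) + 9*32|
Area = (1/2)|(-418) + (-50) + 288|
Area = (1/2)*180 = 90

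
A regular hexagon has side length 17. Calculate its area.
For a regular 6-gon with side length s = 17:
Apothem a = s / (2*tan(pi/6)) = 17 / (2*tan(pi/6)) ≈ 14.7224
Perimeter P = 6 * 17 = 102
Area = (1/2) * P * a = (1/2) * 102 * 14.7224 = 750.84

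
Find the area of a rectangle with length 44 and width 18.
Area = length * width
Area = 44 * 18
Area = 792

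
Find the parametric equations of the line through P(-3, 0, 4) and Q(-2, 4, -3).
Direction vector d = Q - P = (1, 4, -7)
x = -3 + t, y = 0 + 4t, z = 4 - 7t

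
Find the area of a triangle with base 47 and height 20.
Area = (1/2) * base * height
Area = (1/2) * 47 * 20
Area = 470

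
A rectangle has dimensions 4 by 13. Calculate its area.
Area = length * width
Area = 4 * 13
Area = 52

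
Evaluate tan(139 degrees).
tan(139 degrees) = -0.8693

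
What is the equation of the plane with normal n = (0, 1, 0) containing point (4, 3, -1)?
d = n·P = (0)(4) + (1)(3) + (0)(-1) = 3
Plane: y = 3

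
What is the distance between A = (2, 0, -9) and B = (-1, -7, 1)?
d = √[(-3)² + (-7)² + (10)²] = √158 = 12.57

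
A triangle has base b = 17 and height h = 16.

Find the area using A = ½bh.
A = ½·17·16 = 136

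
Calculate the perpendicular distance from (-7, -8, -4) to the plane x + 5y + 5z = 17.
d = |1(-7) + 5(-8) + 5(-4) - (17)| / √(1² + 5² + 5²) = 84/√51 = 11.76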